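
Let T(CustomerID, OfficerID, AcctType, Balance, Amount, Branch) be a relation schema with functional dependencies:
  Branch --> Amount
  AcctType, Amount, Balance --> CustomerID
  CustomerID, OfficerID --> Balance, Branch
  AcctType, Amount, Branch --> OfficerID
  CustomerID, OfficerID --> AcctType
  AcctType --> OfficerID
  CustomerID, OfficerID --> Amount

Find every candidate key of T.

{AcctType, CustomerID}⁺ = {AcctType, Amount, Balance, Branch, CustomerID, OfficerID} — all of the relation — so {AcctType, CustomerID} is a candidate key.
{CustomerID, OfficerID}⁺ = {AcctType, Amount, Balance, Branch, CustomerID, OfficerID} — all of the relation — so {CustomerID, OfficerID} is a candidate key.
{AcctType, Amount, Balance}⁺ = {AcctType, Amount, Balance, Branch, CustomerID, OfficerID} — all of the relation — so {AcctType, Amount, Balance} is a candidate key.
{AcctType, Balance, Branch}⁺ = {AcctType, Amount, Balance, Branch, CustomerID, OfficerID} — all of the relation — so {AcctType, Balance, Branch} is a candidate key.
No proper subset of any of these is a key, and no other minimal superkey exists.

{AcctType, Amount, Balance}, {AcctType, Balance, Branch}, {AcctType, CustomerID}, {CustomerID, OfficerID}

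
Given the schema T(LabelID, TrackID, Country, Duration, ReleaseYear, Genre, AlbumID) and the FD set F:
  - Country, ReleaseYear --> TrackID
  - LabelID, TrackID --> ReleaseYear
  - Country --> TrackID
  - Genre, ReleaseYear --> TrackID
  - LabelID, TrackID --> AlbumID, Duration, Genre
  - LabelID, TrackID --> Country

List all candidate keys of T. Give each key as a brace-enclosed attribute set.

{Country, LabelID}, {Genre, LabelID, ReleaseYear}, {LabelID, TrackID}

Attributes never on any right-hand side: {LabelID} — every candidate key must contain it.
Closure of {Country, LabelID} is {AlbumID, Country, Duration, Genre, LabelID, ReleaseYear, TrackID}, the whole schema; {Country, LabelID} is a candidate key.
Closure of {LabelID, TrackID} is {AlbumID, Country, Duration, Genre, LabelID, ReleaseYear, TrackID}, the whole schema; {LabelID, TrackID} is a candidate key.
Closure of {Genre, LabelID, ReleaseYear} is {AlbumID, Country, Duration, Genre, LabelID, ReleaseYear, TrackID}, the whole schema; {Genre, LabelID, ReleaseYear} is a candidate key.
These are minimal and exhaustive — every other superkey contains one of them.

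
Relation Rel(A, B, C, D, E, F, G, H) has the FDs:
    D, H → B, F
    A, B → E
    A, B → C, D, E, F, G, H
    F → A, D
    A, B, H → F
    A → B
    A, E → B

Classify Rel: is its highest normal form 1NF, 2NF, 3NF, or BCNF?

BCNF

Candidate keys: {A}, {D, H}, {F}. Prime attributes: {A, D, F, H}.
Each dependency's left side is a superkey — BCNF holds.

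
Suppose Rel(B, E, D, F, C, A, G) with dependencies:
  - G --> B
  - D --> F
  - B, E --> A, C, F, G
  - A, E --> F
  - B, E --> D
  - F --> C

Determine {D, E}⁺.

Start with {D, E}.
D --> F applies; add {F} → now {D, E, F}.
F --> C applies; add {C} → now {C, D, E, F}.
No further FD applies.

{C, D, E, F}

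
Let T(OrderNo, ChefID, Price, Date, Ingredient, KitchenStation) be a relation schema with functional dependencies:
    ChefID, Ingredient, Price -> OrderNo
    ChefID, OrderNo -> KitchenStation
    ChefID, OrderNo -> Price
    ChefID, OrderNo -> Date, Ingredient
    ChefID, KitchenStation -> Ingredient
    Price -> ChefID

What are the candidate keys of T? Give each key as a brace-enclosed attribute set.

{ChefID, OrderNo} is a candidate key since {ChefID, OrderNo}⁺ = {ChefID, Date, Ingredient, KitchenStation, OrderNo, Price} covers every attribute.
{Ingredient, Price} is a candidate key since {Ingredient, Price}⁺ = {ChefID, Date, Ingredient, KitchenStation, OrderNo, Price} covers every attribute.
{KitchenStation, Price} is a candidate key since {KitchenStation, Price}⁺ = {ChefID, Date, Ingredient, KitchenStation, OrderNo, Price} covers every attribute.
{OrderNo, Price} is a candidate key since {OrderNo, Price}⁺ = {ChefID, Date, Ingredient, KitchenStation, OrderNo, Price} covers every attribute.
No proper subset of any of these is a key, and no other minimal superkey exists.

{ChefID, OrderNo}, {Ingredient, Price}, {KitchenStation, Price}, {OrderNo, Price}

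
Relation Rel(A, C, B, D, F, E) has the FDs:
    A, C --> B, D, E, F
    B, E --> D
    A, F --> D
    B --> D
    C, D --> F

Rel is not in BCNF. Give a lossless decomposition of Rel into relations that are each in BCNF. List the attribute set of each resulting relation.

Candidate key of the original relation: {A, C}.
{A, B, C, D, E, F}: {B, E} determines {B, D, E} here but is not a superkey — split on B, E --> D, giving {B, D, E} and {A, B, C, E, F}.
{B, D, E}: {B} determines {B, D} here but is not a superkey — split on B --> D, giving {B, D} and {B, E}.
{B, D}: every determinant is a superkey — BCNF.
{B, E}: every determinant is a superkey — BCNF.
{A, B, C, E, F}: {B, C} determines {B, C, F} here but is not a superkey — split on B, C --> F, giving {B, C, F} and {A, B, C, E}.
{B, C, F}: every determinant is a superkey — BCNF.
{A, B, C, E}: every determinant is a superkey — BCNF.

{A, B, C, E}; {B, C, F}; {B, D}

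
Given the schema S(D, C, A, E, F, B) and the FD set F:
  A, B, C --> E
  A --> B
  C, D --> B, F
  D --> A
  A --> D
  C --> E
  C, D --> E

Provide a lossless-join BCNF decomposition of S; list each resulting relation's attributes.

{A, B, D}; {A, C, F}; {C, E}

Candidate keys of the original relation: {A, C}, {C, D}.
Within {A, B, C, D, E, F}: {A}⁺ ∩ {A, B, C, D, E, F} = {A, B, D}, not the whole set, so A --> B, D violates BCNF; decompose into {A, B, D} and {A, C, E, F}.
{A, B, D} is in BCNF.
Within {A, C, E, F}: {C}⁺ ∩ {A, C, E, F} = {C, E}, not the whole set, so C --> E violates BCNF; decompose into {C, E} and {A, C, F}.
{C, E} is in BCNF.
{A, C, F} is in BCNF.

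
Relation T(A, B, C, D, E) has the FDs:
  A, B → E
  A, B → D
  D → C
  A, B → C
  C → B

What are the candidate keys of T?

Attributes never on any right-hand side: {A} — every candidate key must contain it.
{A, B} is a candidate key since {A, B}⁺ = {A, B, C, D, E} covers every attribute.
{A, C} is a candidate key since {A, C}⁺ = {A, B, C, D, E} covers every attribute.
{A, D} is a candidate key since {A, D}⁺ = {A, B, C, D, E} covers every attribute.
No proper subset of any of these is a key, and no other minimal superkey exists.

{A, B}, {A, C}, {A, D}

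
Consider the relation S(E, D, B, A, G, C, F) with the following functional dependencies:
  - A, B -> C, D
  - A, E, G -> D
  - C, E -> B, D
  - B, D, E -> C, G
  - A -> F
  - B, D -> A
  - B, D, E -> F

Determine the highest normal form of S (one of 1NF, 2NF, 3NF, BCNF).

1NF

Candidate keys: {A, B, E}, {B, D, E}, {C, E}. Prime attributes: {A, B, C, D, E}.
For A, B -> C, D we have {A, B}⁺ = {A, B, C, D, F}; {A, B} is not a superkey, so BCNF fails.
A -> F determines the non-prime attribute {F} from a non-superkey — 3NF is violated.
{A} is a proper subset of the key {A, B, E}, and {A}⁺ contains the non-prime attribute {F} — a partial dependency, so 2NF is violated.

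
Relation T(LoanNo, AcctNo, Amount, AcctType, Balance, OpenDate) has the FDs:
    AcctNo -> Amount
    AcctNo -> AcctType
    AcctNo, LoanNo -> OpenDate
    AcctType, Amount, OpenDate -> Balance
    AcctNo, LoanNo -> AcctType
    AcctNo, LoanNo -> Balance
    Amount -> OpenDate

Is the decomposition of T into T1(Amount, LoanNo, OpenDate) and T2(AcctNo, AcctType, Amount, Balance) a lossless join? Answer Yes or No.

Common attributes: {Amount}; their closure is {Amount, OpenDate}.
The closure covers neither T1 nor T2 entirely; the join is not lossless.

No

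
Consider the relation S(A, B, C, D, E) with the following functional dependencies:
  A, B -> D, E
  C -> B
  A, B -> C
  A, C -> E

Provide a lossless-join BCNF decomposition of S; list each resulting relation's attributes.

{A, C, D, E}; {B, C}

Candidate keys of the original relation: {A, B}, {A, C}.
In {A, B, C, D, E}, {C} is not a superkey ({C}⁺ restricted to this set is {B, C}), so split on C -> B into {B, C} and {A, C, D, E}.
{B, C}: every determinant is a superkey — BCNF.
{A, C, D, E}: every determinant is a superkey — BCNF.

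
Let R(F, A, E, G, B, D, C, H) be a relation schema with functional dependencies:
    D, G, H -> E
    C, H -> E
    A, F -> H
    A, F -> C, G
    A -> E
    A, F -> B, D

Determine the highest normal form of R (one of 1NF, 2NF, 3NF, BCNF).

Candidate key: {A, F}. Prime attributes: {A, F}.
D, G, H -> E: {D, G, H}⁺ = {D, E, G, H}, which is not all of the attributes, so the left side is not a superkey — BCNF is violated.
Because {E} is non-prime and the left side of D, G, H -> E is not a superkey, the relation is not in 3NF.
{A} is a proper subset of the key {A, F}, and {A}⁺ contains the non-prime attribute {E} — a partial dependency, so 2NF is violated.

1NF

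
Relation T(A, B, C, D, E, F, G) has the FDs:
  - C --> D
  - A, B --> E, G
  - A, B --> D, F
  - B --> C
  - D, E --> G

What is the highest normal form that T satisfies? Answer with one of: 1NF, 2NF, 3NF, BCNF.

1NF

Candidate key: {A, B}. Prime attributes: {A, B}.
C --> D breaks BCNF: {C}⁺ = {C, D}, so {C} is not a superkey.
Because {D} is non-prime and the left side of C --> D is not a superkey, the relation is not in 3NF.
{B} is a proper subset of the key {A, B}, and {B}⁺ contains the non-prime attributes {C, D} — a partial dependency, so 2NF is violated.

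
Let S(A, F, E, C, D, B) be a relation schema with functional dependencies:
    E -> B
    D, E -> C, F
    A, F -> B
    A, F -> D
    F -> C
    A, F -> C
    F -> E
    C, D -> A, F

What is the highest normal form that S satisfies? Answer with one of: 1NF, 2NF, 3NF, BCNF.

1NF

Candidate keys: {A, F}, {C, D}, {D, E}, {D, F}. Prime attributes: {A, C, D, E, F}.
For E -> B we have {E}⁺ = {B, E}; {E} is not a superkey, so BCNF fails.
E -> B has non-prime {B} on the right and a non-superkey on the left, so 3NF fails.
Since {F} ⊂ {A, F} and {F}⁺ ⊇ {B} with {B} non-prime, there is a partial dependency; 2NF fails.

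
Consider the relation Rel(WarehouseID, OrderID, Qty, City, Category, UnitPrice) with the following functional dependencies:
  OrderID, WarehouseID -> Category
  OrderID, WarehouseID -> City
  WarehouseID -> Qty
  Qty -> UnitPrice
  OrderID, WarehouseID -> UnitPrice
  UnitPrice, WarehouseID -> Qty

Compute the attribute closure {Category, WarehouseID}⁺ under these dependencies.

{Category, Qty, UnitPrice, WarehouseID}

Start with {Category, WarehouseID}.
WarehouseID -> Qty applies; add {Qty} → now {Category, Qty, WarehouseID}.
Qty -> UnitPrice applies; add {UnitPrice} → now {Category, Qty, UnitPrice, WarehouseID}.
No further FD applies.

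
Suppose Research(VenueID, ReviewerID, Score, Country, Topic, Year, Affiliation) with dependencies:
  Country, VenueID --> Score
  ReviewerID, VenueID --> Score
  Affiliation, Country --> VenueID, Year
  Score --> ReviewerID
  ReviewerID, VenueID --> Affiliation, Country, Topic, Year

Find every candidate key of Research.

{Affiliation, Country}⁺ = {Affiliation, Country, ReviewerID, Score, Topic, VenueID, Year}, which is every attribute, so {Affiliation, Country} is a candidate key.
{Country, VenueID}⁺ = {Affiliation, Country, ReviewerID, Score, Topic, VenueID, Year}, which is every attribute, so {Country, VenueID} is a candidate key.
{ReviewerID, VenueID}⁺ = {Affiliation, Country, ReviewerID, Score, Topic, VenueID, Year}, which is every attribute, so {ReviewerID, VenueID} is a candidate key.
{Score, VenueID}⁺ = {Affiliation, Country, ReviewerID, Score, Topic, VenueID, Year}, which is every attribute, so {Score, VenueID} is a candidate key.
No proper subset of any of these is a key, and no other minimal superkey exists.

{Affiliation, Country}, {Country, VenueID}, {ReviewerID, VenueID}, {Score, VenueID}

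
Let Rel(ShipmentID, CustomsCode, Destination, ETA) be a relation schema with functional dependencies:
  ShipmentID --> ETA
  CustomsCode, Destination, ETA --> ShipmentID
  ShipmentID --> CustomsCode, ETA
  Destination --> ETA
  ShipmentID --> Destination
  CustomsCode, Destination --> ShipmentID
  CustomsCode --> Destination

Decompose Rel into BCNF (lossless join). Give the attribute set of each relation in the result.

{CustomsCode, Destination, ShipmentID}; {Destination, ETA}

Candidate keys of the original relation: {CustomsCode}, {ShipmentID}.
Within {CustomsCode, Destination, ETA, ShipmentID}: {Destination}⁺ ∩ {CustomsCode, Destination, ETA, ShipmentID} = {Destination, ETA}, not the whole set, so Destination --> ETA violates BCNF; decompose into {Destination, ETA} and {CustomsCode, Destination, ShipmentID}.
{Destination, ETA}: every determinant is a superkey — BCNF.
{CustomsCode, Destination, ShipmentID}: every determinant is a superkey — BCNF.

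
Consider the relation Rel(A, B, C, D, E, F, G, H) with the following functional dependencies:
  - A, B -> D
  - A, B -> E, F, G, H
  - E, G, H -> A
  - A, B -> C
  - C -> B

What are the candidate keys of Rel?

{A, B}, {A, C}, {B, E, G, H}, {C, E, G, H}

Closure of {A, B} is {A, B, C, D, E, F, G, H}, the whole schema; {A, B} is a candidate key.
Closure of {A, C} is {A, B, C, D, E, F, G, H}, the whole schema; {A, C} is a candidate key.
Closure of {B, E, G, H} is {A, B, C, D, E, F, G, H}, the whole schema; {B, E, G, H} is a candidate key.
Closure of {C, E, G, H} is {A, B, C, D, E, F, G, H}, the whole schema; {C, E, G, H} is a candidate key.
These are minimal and exhaustive — every other superkey contains one of them.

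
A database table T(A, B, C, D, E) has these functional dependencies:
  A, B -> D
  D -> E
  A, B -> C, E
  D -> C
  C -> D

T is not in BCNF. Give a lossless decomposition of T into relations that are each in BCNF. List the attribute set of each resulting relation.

Candidate key of the original relation: {A, B}.
In {A, B, C, D, E}, {D} is not a superkey ({D}⁺ restricted to this set is {C, D, E}), so split on D -> C, E into {C, D, E} and {A, B, D}.
{C, D, E} has no BCNF violation.
{A, B, D} has no BCNF violation.

{A, B, D}; {C, D, E}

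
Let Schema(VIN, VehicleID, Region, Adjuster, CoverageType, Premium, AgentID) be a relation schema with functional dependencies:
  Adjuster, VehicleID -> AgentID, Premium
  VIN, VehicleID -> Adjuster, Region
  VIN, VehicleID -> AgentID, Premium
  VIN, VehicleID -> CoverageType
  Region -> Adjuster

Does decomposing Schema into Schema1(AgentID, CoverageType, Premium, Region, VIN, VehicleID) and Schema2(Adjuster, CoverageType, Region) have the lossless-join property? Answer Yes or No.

The shared attributes are {CoverageType, Region} and {CoverageType, Region}⁺ = {Adjuster, CoverageType, Region}.
Schema2 is contained in that closure, so Schema1 ∩ Schema2 -> Schema2 holds and the join is lossless.

Yes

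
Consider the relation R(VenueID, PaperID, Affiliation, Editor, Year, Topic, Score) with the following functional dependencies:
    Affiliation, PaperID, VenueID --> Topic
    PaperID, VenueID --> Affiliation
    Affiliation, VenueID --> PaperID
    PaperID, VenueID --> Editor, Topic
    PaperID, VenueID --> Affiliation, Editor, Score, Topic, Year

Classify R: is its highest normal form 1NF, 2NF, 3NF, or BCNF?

BCNF

Candidate keys: {Affiliation, VenueID}, {PaperID, VenueID}. Prime attributes: {Affiliation, PaperID, VenueID}.
Every FD has a superkey on the left, so the relation is in BCNF.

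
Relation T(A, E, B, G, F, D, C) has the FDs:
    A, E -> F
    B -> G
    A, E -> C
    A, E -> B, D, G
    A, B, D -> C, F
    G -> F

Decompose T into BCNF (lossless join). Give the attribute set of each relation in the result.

{A, B, C, D}; {A, B, D, E}; {B, G}; {F, G}

Candidate key of the original relation: {A, E}.
In {A, B, C, D, E, F, G}, {B} is not a superkey ({B}⁺ restricted to this set is {B, F, G}), so split on B -> F, G into {B, F, G} and {A, B, C, D, E}.
In {B, F, G}, {G} is not a superkey ({G}⁺ restricted to this set is {F, G}), so split on G -> F into {F, G} and {B, G}.
{F, G}: every determinant is a superkey — BCNF.
{B, G}: every determinant is a superkey — BCNF.
In {A, B, C, D, E}, {A, B, D} is not a superkey ({A, B, D}⁺ restricted to this set is {A, B, C, D}), so split on A, B, D -> C into {A, B, C, D} and {A, B, D, E}.
{A, B, C, D}: every determinant is a superkey — BCNF.
{A, B, D, E}: every determinant is a superkey — BCNF.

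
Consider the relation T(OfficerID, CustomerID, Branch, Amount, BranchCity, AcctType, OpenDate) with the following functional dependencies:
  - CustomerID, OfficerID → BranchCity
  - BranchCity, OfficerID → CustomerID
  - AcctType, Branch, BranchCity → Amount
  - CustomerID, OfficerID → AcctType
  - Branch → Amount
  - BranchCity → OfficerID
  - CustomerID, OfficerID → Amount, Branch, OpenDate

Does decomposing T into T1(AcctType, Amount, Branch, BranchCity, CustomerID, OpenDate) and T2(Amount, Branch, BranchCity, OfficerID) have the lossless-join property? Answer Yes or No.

Yes

T1 ∩ T2 = {Amount, Branch, BranchCity}; its closure under F is {AcctType, Amount, Branch, BranchCity, CustomerID, OfficerID, OpenDate}.
This includes all of T1, so the common attributes are a superkey of T1 — the join is lossless.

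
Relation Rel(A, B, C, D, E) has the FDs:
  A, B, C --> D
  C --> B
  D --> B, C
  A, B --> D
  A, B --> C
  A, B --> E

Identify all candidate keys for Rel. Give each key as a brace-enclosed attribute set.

{A, B}, {A, C}, {A, D}

Attributes never on any right-hand side: {A} — every candidate key must contain it.
Closure of {A, B} is {A, B, C, D, E}, the whole schema; {A, B} is a candidate key.
Closure of {A, C} is {A, B, C, D, E}, the whole schema; {A, C} is a candidate key.
Closure of {A, D} is {A, B, C, D, E}, the whole schema; {A, D} is a candidate key.
No proper subset of any of these is a key, and no other minimal superkey exists.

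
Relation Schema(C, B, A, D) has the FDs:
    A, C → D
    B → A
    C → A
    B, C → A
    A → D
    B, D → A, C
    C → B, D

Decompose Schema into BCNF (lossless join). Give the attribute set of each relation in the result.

{A, B, C}; {A, D}

Candidate keys of the original relation: {B}, {C}.
Within {A, B, C, D}: {A}⁺ ∩ {A, B, C, D} = {A, D}, not the whole set, so A → D violates BCNF; decompose into {A, D} and {A, B, C}.
{A, D} is in BCNF.
{A, B, C} is in BCNF.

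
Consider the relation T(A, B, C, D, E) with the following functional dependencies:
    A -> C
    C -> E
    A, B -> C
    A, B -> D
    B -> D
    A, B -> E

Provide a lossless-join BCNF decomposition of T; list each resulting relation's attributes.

Candidate key of the original relation: {A, B}.
Within {A, B, C, D, E}: {A}⁺ ∩ {A, B, C, D, E} = {A, C, E}, not the whole set, so A -> C, E violates BCNF; decompose into {A, C, E} and {A, B, D}.
Within {A, C, E}: {C}⁺ ∩ {A, C, E} = {C, E}, not the whole set, so C -> E violates BCNF; decompose into {C, E} and {A, C}.
{C, E} is in BCNF.
{A, C} is in BCNF.
Within {A, B, D}: {B}⁺ ∩ {A, B, D} = {B, D}, not the whole set, so B -> D violates BCNF; decompose into {B, D} and {A, B}.
{B, D} is in BCNF.
{A, B} is in BCNF.

{A, B}; {A, C}; {B, D}; {C, E}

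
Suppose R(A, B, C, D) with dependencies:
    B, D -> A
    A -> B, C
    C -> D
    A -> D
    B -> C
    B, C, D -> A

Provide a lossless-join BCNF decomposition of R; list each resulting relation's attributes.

{A, B, C}; {C, D}

Candidate keys of the original relation: {A}, {B}.
{A, B, C, D}: {C} determines {C, D} here but is not a superkey — split on C -> D, giving {C, D} and {A, B, C}.
{C, D}: every determinant is a superkey — BCNF.
{A, B, C}: every determinant is a superkey — BCNF.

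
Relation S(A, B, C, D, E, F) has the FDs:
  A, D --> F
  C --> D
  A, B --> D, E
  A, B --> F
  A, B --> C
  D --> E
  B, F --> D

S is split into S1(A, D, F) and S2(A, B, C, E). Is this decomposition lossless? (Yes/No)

Common attributes: {A}; their closure is {A}.
The closure covers neither S1 nor S2 entirely; the join is not lossless.

No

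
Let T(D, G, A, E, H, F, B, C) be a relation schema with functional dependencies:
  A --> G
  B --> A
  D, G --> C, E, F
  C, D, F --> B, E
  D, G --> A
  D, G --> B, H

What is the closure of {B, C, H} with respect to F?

{A, B, C, G, H}

Start with {B, C, H}.
B --> A applies; add {A} → now {A, B, C, H}.
A --> G applies; add {G} → now {A, B, C, G, H}.
No further FD applies.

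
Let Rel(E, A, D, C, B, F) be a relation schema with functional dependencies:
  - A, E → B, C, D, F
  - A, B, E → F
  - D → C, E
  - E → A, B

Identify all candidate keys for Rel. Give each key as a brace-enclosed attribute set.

{D}⁺ = {A, B, C, D, E, F} — all of the relation — so {D} is a candidate key.
{E}⁺ = {A, B, C, D, E, F} — all of the relation — so {E} is a candidate key.
No proper subset of any of these is a key, and no other minimal superkey exists.

{D}, {E}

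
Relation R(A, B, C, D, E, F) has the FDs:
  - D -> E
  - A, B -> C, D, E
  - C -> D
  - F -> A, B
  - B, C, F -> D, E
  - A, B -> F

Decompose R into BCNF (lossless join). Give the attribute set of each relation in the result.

Candidate keys of the original relation: {A, B}, {F}.
Within {A, B, C, D, E, F}: {D}⁺ ∩ {A, B, C, D, E, F} = {D, E}, not the whole set, so D -> E violates BCNF; decompose into {D, E} and {A, B, C, D, F}.
{D, E}: every determinant is a superkey — BCNF.
Within {A, B, C, D, F}: {C}⁺ ∩ {A, B, C, D, F} = {C, D}, not the whole set, so C -> D violates BCNF; decompose into {C, D} and {A, B, C, F}.
{C, D}: every determinant is a superkey — BCNF.
{A, B, C, F}: every determinant is a superkey — BCNF.

{A, B, C, F}; {C, D}; {D, E}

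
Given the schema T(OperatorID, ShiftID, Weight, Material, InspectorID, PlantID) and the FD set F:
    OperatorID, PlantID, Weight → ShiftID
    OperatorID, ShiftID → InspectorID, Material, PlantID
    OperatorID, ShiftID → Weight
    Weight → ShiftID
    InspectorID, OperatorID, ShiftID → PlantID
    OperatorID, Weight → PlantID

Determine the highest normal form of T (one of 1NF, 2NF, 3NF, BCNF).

3NF

Candidate keys: {OperatorID, ShiftID}, {OperatorID, Weight}. Prime attributes: {OperatorID, ShiftID, Weight}.
For Weight → ShiftID we have {Weight}⁺ = {ShiftID, Weight}; {Weight} is not a superkey, so BCNF fails.
Its right-hand attributes {ShiftID} are all prime, as are those of every other non-superkey FD — the relation is in 3NF.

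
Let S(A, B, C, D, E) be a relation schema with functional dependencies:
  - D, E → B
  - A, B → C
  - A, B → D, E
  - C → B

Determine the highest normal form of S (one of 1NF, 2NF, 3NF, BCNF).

Candidate keys: {A, B}, {A, C}, {A, D, E}. Prime attributes: {A, B, C, D, E}.
D, E → B breaks BCNF: {D, E}⁺ = {B, D, E}, so {D, E} is not a superkey.
But every attribute on its right side ({B}) is prime, and the same holds for every other non-superkey FD, so 3NF still holds.

3NF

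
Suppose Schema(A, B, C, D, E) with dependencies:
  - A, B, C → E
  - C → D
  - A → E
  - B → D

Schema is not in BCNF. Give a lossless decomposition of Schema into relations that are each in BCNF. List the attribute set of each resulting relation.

{A, B, C}; {A, E}; {C, D}

Candidate key of the original relation: {A, B, C}.
Within {A, B, C, D, E}: {C}⁺ ∩ {A, B, C, D, E} = {C, D}, not the whole set, so C → D violates BCNF; decompose into {C, D} and {A, B, C, E}.
{C, D}: every determinant is a superkey — BCNF.
Within {A, B, C, E}: {A}⁺ ∩ {A, B, C, E} = {A, E}, not the whole set, so A → E violates BCNF; decompose into {A, E} and {A, B, C}.
{A, E}: every determinant is a superkey — BCNF.
{A, B, C}: every determinant is a superkey — BCNF.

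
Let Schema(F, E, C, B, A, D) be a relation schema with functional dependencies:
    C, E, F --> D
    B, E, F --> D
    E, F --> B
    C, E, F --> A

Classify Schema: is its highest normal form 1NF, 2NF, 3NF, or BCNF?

1NF

Candidate key: {C, E, F}. Prime attributes: {C, E, F}.
For B, E, F --> D we have {B, E, F}⁺ = {B, D, E, F}; {B, E, F} is not a superkey, so BCNF fails.
B, E, F --> D determines the non-prime attribute {D} from a non-superkey — 3NF is violated.
{E, F} is a proper subset of the key {C, E, F}, and {E, F}⁺ contains the non-prime attributes {B, D} — a partial dependency, so 2NF is violated.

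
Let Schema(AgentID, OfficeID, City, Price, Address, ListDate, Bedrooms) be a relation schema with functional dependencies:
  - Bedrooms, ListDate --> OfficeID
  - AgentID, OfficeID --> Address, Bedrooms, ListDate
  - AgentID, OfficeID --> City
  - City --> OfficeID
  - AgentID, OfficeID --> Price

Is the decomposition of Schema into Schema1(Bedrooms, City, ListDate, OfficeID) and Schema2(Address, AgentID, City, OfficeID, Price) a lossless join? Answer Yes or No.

Schema1 ∩ Schema2 = {City, OfficeID}; its closure under F is {City, OfficeID}.
Schema1 ⊄ {City, OfficeID} and Schema2 ⊄ {City, OfficeID}, so the split is lossy.

No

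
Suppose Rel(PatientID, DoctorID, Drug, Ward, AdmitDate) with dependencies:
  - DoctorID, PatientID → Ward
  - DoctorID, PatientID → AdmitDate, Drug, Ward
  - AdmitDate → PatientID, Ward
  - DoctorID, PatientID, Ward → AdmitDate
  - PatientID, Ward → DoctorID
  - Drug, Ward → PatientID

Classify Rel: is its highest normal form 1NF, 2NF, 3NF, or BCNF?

Candidate keys: {AdmitDate}, {DoctorID, PatientID}, {Drug, Ward}, {PatientID, Ward}. Prime attributes: {AdmitDate, DoctorID, Drug, PatientID, Ward}.
Each dependency's left side is a superkey — BCNF holds.

BCNF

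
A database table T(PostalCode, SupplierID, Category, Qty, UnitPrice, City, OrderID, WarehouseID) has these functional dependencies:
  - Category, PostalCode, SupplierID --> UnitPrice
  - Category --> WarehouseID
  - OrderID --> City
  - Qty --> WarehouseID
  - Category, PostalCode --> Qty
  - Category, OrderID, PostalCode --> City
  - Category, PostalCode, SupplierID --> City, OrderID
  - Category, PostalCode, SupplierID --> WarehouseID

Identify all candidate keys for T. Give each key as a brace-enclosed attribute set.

{Category, PostalCode, SupplierID} never appear on the right of any FD, so every key must include all of them.
{Category, PostalCode, SupplierID}⁺ = {Category, City, OrderID, PostalCode, Qty, SupplierID, UnitPrice, WarehouseID}, which is every attribute, so {Category, PostalCode, SupplierID} is a candidate key.
Every other attribute set either contains this one or has a smaller closure.

{Category, PostalCode, SupplierID}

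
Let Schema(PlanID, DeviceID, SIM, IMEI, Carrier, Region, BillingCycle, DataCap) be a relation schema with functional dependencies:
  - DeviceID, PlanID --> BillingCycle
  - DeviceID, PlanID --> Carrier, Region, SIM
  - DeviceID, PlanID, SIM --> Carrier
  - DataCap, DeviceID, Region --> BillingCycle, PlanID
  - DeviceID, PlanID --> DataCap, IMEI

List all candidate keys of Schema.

{DataCap, DeviceID, Region}, {DeviceID, PlanID}

Attributes never on any right-hand side: {DeviceID} — every candidate key must contain it.
{DeviceID, PlanID}⁺ = {BillingCycle, Carrier, DataCap, DeviceID, IMEI, PlanID, Region, SIM} — all of the relation — so {DeviceID, PlanID} is a candidate key.
{DataCap, DeviceID, Region}⁺ = {BillingCycle, Carrier, DataCap, DeviceID, IMEI, PlanID, Region, SIM} — all of the relation — so {DataCap, DeviceID, Region} is a candidate key.
No proper subset of any of these is a key, and no other minimal superkey exists.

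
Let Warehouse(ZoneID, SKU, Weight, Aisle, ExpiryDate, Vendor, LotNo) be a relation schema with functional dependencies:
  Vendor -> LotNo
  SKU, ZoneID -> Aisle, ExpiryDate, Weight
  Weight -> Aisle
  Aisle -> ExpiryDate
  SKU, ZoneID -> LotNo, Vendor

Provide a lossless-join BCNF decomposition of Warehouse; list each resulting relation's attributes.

{Aisle, ExpiryDate}; {Aisle, Weight}; {LotNo, Vendor}; {SKU, Vendor, Weight, ZoneID}

Candidate key of the original relation: {SKU, ZoneID}.
In {Aisle, ExpiryDate, LotNo, SKU, Vendor, Weight, ZoneID}, {Vendor} is not a superkey ({Vendor}⁺ restricted to this set is {LotNo, Vendor}), so split on Vendor -> LotNo into {LotNo, Vendor} and {Aisle, ExpiryDate, SKU, Vendor, Weight, ZoneID}.
{LotNo, Vendor} is in BCNF.
In {Aisle, ExpiryDate, SKU, Vendor, Weight, ZoneID}, {Weight} is not a superkey ({Weight}⁺ restricted to this set is {Aisle, ExpiryDate, Weight}), so split on Weight -> Aisle, ExpiryDate into {Aisle, ExpiryDate, Weight} and {SKU, Vendor, Weight, ZoneID}.
In {Aisle, ExpiryDate, Weight}, {Aisle} is not a superkey ({Aisle}⁺ restricted to this set is {Aisle, ExpiryDate}), so split on Aisle -> ExpiryDate into {Aisle, ExpiryDate} and {Aisle, Weight}.
{Aisle, ExpiryDate} is in BCNF.
{Aisle, Weight} is in BCNF.
{SKU, Vendor, Weight, ZoneID} is in BCNF.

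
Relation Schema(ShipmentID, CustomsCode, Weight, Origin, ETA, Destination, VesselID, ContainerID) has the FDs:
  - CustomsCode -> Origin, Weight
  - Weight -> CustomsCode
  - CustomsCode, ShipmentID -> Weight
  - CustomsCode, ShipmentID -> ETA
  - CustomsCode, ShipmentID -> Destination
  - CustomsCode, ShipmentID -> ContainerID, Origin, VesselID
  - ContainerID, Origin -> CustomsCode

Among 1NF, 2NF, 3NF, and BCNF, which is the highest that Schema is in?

3NF

Candidate keys: {ContainerID, Origin, ShipmentID}, {CustomsCode, ShipmentID}, {ShipmentID, Weight}. Prime attributes: {ContainerID, CustomsCode, Origin, ShipmentID, Weight}.
CustomsCode -> Origin, Weight breaks BCNF: {CustomsCode}⁺ = {CustomsCode, Origin, Weight}, so {CustomsCode} is not a superkey.
But every attribute on its right side ({Origin, Weight}) is prime, and the same holds for every other non-superkey FD, so 3NF still holds.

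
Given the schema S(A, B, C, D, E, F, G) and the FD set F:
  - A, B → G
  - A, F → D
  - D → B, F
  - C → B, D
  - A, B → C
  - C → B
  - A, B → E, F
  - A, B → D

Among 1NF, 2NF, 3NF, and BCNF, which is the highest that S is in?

Candidate keys: {A, B}, {A, C}, {A, D}, {A, F}. Prime attributes: {A, B, C, D, F}.
D → B, F breaks BCNF: {D}⁺ = {B, D, F}, so {D} is not a superkey.
Since {B, F} ⊆ prime attributes and every other non-superkey FD also has a prime right side, the schema is in 3NF.

3NF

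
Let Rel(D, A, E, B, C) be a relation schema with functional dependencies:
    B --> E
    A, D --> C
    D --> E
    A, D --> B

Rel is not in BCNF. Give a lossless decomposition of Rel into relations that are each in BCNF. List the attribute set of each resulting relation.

{A, B, C, D}; {B, E}

Candidate key of the original relation: {A, D}.
In {A, B, C, D, E}, {B} is not a superkey ({B}⁺ restricted to this set is {B, E}), so split on B --> E into {B, E} and {A, B, C, D}.
{B, E} is in BCNF.
{A, B, C, D} is in BCNF.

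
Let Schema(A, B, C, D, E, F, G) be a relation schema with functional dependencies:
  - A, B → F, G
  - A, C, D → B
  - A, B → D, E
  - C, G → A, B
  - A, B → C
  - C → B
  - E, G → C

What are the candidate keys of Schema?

{A, B}, {A, C}, {C, G}, {E, G}

{A, B} is a candidate key since {A, B}⁺ = {A, B, C, D, E, F, G} covers every attribute.
{A, C} is a candidate key since {A, C}⁺ = {A, B, C, D, E, F, G} covers every attribute.
{C, G} is a candidate key since {C, G}⁺ = {A, B, C, D, E, F, G} covers every attribute.
{E, G} is a candidate key since {E, G}⁺ = {A, B, C, D, E, F, G} covers every attribute.
Any other superkey properly contains one of these, so there are no further candidate keys.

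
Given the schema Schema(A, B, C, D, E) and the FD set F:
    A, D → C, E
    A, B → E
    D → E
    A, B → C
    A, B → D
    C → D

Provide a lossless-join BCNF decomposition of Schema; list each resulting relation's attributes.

Candidate key of the original relation: {A, B}.
{A, B, C, D, E}: {A, D} determines {A, C, D, E} here but is not a superkey — split on A, D → C, E, giving {A, C, D, E} and {A, B, D}.
{A, C, D, E}: {D} determines {D, E} here but is not a superkey — split on D → E, giving {D, E} and {A, C, D}.
{D, E} has no BCNF violation.
{A, C, D}: {C} determines {C, D} here but is not a superkey — split on C → D, giving {C, D} and {A, C}.
{C, D} has no BCNF violation.
{A, C} has no BCNF violation.
{A, B, D} has no BCNF violation.

{A, B, D}; {A, C}; {C, D}; {D, E}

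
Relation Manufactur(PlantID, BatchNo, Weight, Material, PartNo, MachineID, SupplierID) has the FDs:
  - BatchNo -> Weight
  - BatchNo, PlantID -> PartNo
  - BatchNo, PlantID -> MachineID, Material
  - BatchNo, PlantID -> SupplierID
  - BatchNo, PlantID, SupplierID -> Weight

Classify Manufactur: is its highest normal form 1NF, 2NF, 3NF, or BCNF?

Candidate key: {BatchNo, PlantID}. Prime attributes: {BatchNo, PlantID}.
BatchNo -> Weight: {BatchNo}⁺ = {BatchNo, Weight}, which is not all of the attributes, so the left side is not a superkey — BCNF is violated.
BatchNo -> Weight determines the non-prime attribute {Weight} from a non-superkey — 3NF is violated.
{BatchNo} is a proper subset of the key {BatchNo, PlantID}, and {BatchNo}⁺ contains the non-prime attribute {Weight} — a partial dependency, so 2NF is violated.

1NF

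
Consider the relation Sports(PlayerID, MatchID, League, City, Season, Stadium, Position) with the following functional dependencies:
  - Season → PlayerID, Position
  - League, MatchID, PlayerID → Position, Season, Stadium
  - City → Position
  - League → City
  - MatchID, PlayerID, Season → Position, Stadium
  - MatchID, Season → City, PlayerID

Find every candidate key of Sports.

No FD produces {League, MatchID}, so they must be in every candidate key.
{League, MatchID, PlayerID}⁺ = {City, League, MatchID, PlayerID, Position, Season, Stadium} — all of the relation — so {League, MatchID, PlayerID} is a candidate key.
{League, MatchID, Season}⁺ = {City, League, MatchID, PlayerID, Position, Season, Stadium} — all of the relation — so {League, MatchID, Season} is a candidate key.
No proper subset of any of these is a key, and no other minimal superkey exists.

{League, MatchID, PlayerID}, {League, MatchID, Season}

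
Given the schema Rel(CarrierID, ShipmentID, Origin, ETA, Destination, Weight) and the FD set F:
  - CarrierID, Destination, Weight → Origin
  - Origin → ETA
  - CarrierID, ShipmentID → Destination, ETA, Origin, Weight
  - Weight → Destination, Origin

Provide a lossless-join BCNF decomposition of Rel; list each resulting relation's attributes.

Candidate key of the original relation: {CarrierID, ShipmentID}.
{CarrierID, Destination, ETA, Origin, ShipmentID, Weight}: {CarrierID, Destination, Weight} determines {CarrierID, Destination, ETA, Origin, Weight} here but is not a superkey — split on CarrierID, Destination, Weight → ETA, Origin, giving {CarrierID, Destination, ETA, Origin, Weight} and {CarrierID, Destination, ShipmentID, Weight}.
{CarrierID, Destination, ETA, Origin, Weight}: {Origin} determines {ETA, Origin} here but is not a superkey — split on Origin → ETA, giving {ETA, Origin} and {CarrierID, Destination, Origin, Weight}.
{ETA, Origin}: every determinant is a superkey — BCNF.
{CarrierID, Destination, Origin, Weight}: {Weight} determines {Destination, Origin, Weight} here but is not a superkey — split on Weight → Destination, Origin, giving {Destination, Origin, Weight} and {CarrierID, Weight}.
{Destination, Origin, Weight}: every determinant is a superkey — BCNF.
{CarrierID, Weight}: every determinant is a superkey — BCNF.
{CarrierID, Destination, ShipmentID, Weight}: {Weight} determines {Destination, Weight} here but is not a superkey — split on Weight → Destination, giving {Destination, Weight} and {CarrierID, ShipmentID, Weight}.
{Destination, Weight}: every determinant is a superkey — BCNF.
{CarrierID, ShipmentID, Weight}: every determinant is a superkey — BCNF.

{CarrierID, ShipmentID, Weight}; {Destination, Origin, Weight}; {ETA, Origin}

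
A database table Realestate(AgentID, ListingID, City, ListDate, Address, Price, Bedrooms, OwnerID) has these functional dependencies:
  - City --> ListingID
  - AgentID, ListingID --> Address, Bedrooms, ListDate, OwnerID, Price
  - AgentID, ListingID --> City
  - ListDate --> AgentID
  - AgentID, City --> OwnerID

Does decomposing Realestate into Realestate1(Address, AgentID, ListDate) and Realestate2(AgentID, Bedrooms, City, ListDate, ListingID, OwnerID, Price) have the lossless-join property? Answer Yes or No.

No

Common attributes: {AgentID, ListDate}; their closure is {AgentID, ListDate}.
The closure covers neither Realestate1 nor Realestate2 entirely; the join is not lossless.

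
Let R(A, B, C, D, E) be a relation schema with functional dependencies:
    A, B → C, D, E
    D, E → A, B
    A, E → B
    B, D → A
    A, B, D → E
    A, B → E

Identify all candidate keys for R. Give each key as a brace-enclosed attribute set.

{A, B}, {A, E}, {B, D}, {D, E}

{A, B} is a candidate key since {A, B}⁺ = {A, B, C, D, E} covers every attribute.
{A, E} is a candidate key since {A, E}⁺ = {A, B, C, D, E} covers every attribute.
{B, D} is a candidate key since {B, D}⁺ = {A, B, C, D, E} covers every attribute.
{D, E} is a candidate key since {D, E}⁺ = {A, B, C, D, E} covers every attribute.
No proper subset of any of these is a key, and no other minimal superkey exists.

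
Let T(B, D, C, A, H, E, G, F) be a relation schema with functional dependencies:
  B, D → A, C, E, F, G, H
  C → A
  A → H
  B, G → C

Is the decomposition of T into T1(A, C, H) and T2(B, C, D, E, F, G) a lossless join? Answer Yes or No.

Yes

Common attributes: {C}; their closure is {A, C, H}.
T1 is contained in that closure, so T1 ∩ T2 → T1 holds and the join is lossless.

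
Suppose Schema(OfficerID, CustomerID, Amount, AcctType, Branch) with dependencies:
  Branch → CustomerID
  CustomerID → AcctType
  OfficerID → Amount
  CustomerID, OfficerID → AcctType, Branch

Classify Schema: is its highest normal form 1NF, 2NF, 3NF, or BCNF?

Candidate keys: {Branch, OfficerID}, {CustomerID, OfficerID}. Prime attributes: {Branch, CustomerID, OfficerID}.
For Branch → CustomerID we have {Branch}⁺ = {AcctType, Branch, CustomerID}; {Branch} is not a superkey, so BCNF fails.
Because {AcctType} is non-prime and the left side of CustomerID → AcctType is not a superkey, the relation is not in 3NF.
Since {Branch} ⊂ {Branch, OfficerID} and {Branch}⁺ ⊇ {AcctType} with {AcctType} non-prime, there is a partial dependency; 2NF fails.

1NF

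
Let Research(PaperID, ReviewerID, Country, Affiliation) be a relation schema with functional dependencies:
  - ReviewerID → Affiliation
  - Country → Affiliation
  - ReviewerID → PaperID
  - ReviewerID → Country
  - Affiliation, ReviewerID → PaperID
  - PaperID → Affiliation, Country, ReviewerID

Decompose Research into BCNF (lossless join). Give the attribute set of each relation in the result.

{Affiliation, Country}; {Country, PaperID, ReviewerID}

Candidate keys of the original relation: {PaperID}, {ReviewerID}.
Within {Affiliation, Country, PaperID, ReviewerID}: {Country}⁺ ∩ {Affiliation, Country, PaperID, ReviewerID} = {Affiliation, Country}, not the whole set, so Country → Affiliation violates BCNF; decompose into {Affiliation, Country} and {Country, PaperID, ReviewerID}.
{Affiliation, Country} is in BCNF.
{Country, PaperID, ReviewerID} is in BCNF.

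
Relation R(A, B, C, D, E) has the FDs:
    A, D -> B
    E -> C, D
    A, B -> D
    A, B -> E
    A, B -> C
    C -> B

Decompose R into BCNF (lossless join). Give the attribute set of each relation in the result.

Candidate keys of the original relation: {A, B}, {A, C}, {A, D}, {A, E}.
{A, B, C, D, E}: {E} determines {B, C, D, E} here but is not a superkey — split on E -> B, C, D, giving {B, C, D, E} and {A, E}.
{B, C, D, E}: {C} determines {B, C} here but is not a superkey — split on C -> B, giving {B, C} and {C, D, E}.
{B, C} is in BCNF.
{C, D, E} is in BCNF.
{A, E} is in BCNF.

{A, E}; {B, C}; {C, D, E}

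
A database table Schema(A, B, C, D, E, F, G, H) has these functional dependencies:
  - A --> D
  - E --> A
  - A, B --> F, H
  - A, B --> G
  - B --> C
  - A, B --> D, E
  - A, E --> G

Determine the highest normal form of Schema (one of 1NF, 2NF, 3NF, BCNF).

1NF

Candidate keys: {A, B}, {B, E}. Prime attributes: {A, B, E}.
For A --> D we have {A}⁺ = {A, D}; {A} is not a superkey, so BCNF fails.
A --> D has non-prime {D} on the right and a non-superkey on the left, so 3NF fails.
{A} is a proper subset of the key {A, B}, and {A}⁺ contains the non-prime attribute {D} — a partial dependency, so 2NF is violated.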